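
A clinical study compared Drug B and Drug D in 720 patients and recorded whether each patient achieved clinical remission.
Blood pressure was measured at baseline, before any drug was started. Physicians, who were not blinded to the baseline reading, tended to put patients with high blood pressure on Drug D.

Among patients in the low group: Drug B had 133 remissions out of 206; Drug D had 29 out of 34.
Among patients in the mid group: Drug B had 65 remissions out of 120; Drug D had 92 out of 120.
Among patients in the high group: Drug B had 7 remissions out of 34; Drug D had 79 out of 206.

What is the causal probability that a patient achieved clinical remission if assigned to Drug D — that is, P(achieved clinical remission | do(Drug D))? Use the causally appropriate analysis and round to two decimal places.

The stratified and pooled comparisons disagree (Drug D wins within each blood pressure; Drug B wins overall), so the answer turns on the causal role of blood pressure.
Here blood pressure is a common cause — it drives both which drug a case falls under and the outcome. The crude comparison mixes populations; the stratum-specific rates are the causally relevant ones.
Standardising Drug D to the population blood pressure mix: 0.333·29/34 + 0.333·92/120 + 0.333·79/206 = 0.668.

0.67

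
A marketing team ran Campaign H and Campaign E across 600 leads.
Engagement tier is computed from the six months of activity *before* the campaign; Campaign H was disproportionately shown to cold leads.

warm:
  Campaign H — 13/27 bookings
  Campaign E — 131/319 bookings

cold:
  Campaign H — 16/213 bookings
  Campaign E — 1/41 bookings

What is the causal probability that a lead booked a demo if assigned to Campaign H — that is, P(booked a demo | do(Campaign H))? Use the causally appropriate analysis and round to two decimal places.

Campaign H is higher inside every engagement tier stratum but Campaign E is higher in aggregate. Whether to stratify depends on how engagement tier relates to the campaign.
Since engagement tier is a pre-existing factor (not a product of the campaign) and it affects the outcome on its own, it is a confounder. The stratified rates, not the pooled rate, identify the causal effect.
Standardising Campaign H to the population engagement tier mix: 0.577·13/27 + 0.423·16/213 = 0.309.

0.31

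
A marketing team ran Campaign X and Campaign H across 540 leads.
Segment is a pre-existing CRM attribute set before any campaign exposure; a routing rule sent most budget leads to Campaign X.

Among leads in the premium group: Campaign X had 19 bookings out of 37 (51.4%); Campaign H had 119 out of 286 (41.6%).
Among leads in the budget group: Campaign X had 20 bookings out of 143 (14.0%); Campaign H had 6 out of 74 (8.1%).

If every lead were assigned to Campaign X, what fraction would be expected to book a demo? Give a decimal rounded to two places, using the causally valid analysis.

0.36

Customer segment is set before the campaign has any effect — it is not caused by the campaign — and it independently drives the outcome. That makes it a confounder, so the causal comparison is within customer segment levels.
Standardising Campaign X to the population customer segment mix: 0.598·19/37 + 0.402·20/143 = 0.363.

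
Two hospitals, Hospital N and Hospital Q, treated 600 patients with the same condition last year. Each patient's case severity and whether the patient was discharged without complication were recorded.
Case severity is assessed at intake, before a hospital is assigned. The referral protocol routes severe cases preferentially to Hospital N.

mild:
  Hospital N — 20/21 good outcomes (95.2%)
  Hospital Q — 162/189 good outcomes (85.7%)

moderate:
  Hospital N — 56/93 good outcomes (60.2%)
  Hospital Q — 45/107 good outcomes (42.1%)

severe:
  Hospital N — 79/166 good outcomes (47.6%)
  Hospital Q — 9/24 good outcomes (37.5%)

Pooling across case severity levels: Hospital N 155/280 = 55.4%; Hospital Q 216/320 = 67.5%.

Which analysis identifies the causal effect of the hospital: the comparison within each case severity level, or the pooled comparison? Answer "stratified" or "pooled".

stratified

Within every case severity level Hospital N has the higher rate, yet pooled Hospital Q does — Simpson's reversal.
Since case severity is a pre-existing factor (not a product of the hospital) and it affects the outcome on its own, it is a confounder. The stratified rates, not the pooled rate, identify the causal effect.
Within each level — mild: 95.2% vs 85.7%; moderate: 60.2% vs 42.1%; severe: 47.6% vs 37.5% — Hospital N is higher every time.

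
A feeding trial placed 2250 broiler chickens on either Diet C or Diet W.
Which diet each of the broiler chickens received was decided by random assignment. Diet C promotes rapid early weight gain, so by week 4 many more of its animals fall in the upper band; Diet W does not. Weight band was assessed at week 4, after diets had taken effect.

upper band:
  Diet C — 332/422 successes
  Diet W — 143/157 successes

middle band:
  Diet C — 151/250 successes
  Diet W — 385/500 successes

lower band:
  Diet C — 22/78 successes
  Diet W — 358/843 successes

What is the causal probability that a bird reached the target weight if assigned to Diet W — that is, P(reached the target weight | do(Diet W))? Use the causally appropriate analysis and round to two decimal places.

Diet W is higher inside every week-4 weight band stratum but Diet C is higher in aggregate. Whether to stratify depends on how week-4 weight band relates to the diet.
The distribution of week-4 weight band is itself part of what the diet does — it is an intermediate outcome. Holding it fixed would remove that part of the effect; the total effect is the pooled difference.
So P(outcome | do(Diet W)) is just the pooled rate for Diet W: 886/1500 = 0.591.

0.59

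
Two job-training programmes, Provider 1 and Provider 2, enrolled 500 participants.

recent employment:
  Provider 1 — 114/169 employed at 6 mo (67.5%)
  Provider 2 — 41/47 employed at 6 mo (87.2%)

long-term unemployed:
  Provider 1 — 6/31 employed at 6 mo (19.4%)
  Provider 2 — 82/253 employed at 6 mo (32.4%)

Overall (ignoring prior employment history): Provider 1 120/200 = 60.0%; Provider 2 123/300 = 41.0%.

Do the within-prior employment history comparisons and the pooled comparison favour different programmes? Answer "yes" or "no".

Within each prior employment history level (recent employment 67.5% vs 87.2%; long-term unemployed 19.4% vs 32.4%), Provider 2 has the higher rate every time. Pooled: 60.0% vs 41.0% — Provider 1 has the higher rate overall. The two comparisons disagree.

yes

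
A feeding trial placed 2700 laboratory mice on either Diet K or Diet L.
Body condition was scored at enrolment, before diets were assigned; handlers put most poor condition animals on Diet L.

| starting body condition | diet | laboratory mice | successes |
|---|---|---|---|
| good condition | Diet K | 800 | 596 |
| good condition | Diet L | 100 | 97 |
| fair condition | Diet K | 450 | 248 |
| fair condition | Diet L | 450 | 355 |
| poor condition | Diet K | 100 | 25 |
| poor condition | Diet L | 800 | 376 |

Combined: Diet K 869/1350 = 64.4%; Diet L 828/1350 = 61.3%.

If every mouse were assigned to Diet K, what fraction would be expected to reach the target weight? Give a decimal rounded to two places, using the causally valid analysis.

Since starting body condition is a pre-existing factor (not a product of the diet) and it affects the outcome on its own, it is a confounder. The stratified rates, not the pooled rate, identify the causal effect.
Standardising Diet K to the population starting body condition mix: 0.333·596/800 + 0.333·248/450 + 0.333·25/100 = 0.515.

0.52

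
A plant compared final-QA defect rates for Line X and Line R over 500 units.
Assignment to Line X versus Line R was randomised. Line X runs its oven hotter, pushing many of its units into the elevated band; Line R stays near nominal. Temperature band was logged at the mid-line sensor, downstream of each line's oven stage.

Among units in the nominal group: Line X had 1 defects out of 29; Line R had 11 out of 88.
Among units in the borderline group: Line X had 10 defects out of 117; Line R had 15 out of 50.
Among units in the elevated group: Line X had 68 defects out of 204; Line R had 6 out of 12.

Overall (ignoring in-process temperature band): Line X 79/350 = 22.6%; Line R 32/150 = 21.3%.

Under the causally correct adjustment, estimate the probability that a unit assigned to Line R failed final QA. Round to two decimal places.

0.21

Stratifying would compare lines among units the lines themselves sorted into in-process temperature band groups — a form of selection on an intermediate. The unconditioned pooled rates give the total causal effect.
So P(outcome | do(Line R)) is just the pooled rate for Line R: 32/150 = 0.213.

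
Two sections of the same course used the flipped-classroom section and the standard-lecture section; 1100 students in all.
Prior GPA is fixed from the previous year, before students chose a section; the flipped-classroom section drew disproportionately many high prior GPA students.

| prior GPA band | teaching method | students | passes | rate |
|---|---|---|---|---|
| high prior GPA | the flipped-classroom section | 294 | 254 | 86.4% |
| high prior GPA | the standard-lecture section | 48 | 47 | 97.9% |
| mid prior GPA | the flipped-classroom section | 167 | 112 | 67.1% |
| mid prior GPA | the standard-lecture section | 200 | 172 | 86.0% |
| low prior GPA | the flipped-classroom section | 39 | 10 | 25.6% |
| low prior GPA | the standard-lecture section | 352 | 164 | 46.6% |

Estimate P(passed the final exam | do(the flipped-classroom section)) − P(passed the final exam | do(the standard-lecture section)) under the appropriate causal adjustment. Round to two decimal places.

Here prior GPA band is a common cause — it drives both which teaching method a case falls under and the outcome. The crude comparison mixes populations; the stratum-specific rates are the causally relevant ones.
Adjusting over the population distribution of prior GPA band: 0.311·(0.864−0.979) + 0.334·(0.671−0.860) + 0.355·(0.256−0.466) = -0.173.

-0.17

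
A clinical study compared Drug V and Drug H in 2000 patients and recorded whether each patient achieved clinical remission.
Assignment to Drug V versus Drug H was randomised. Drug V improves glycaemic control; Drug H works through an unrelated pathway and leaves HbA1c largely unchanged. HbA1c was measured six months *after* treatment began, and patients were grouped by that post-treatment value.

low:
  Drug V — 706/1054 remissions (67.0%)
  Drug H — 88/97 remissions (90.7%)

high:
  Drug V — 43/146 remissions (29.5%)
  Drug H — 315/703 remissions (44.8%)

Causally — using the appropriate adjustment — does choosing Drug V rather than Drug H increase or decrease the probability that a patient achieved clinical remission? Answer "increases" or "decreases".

The HbA1c-specific comparison favours Drug H throughout, but the pooled figures favour Drug V. The question is whether to condition on HbA1c.
HbA1c is recorded after the drug and is itself shifted by it — it sits on the causal path from drug to outcome. Conditioning on a mediator would strip out part of the effect we want; the pooled comparison gives the total causal effect.
Pooled: Drug V 62.4% vs Drug H 50.4%; Drug V is higher overall.

increases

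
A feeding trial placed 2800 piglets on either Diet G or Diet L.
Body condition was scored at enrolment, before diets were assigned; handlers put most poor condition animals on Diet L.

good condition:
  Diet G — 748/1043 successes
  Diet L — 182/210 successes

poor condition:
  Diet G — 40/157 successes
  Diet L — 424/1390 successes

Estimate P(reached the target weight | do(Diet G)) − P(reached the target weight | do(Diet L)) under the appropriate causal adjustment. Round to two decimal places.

-0.09

Here starting body condition is a common cause — it drives both which diet a case falls under and the outcome. The crude comparison mixes populations; the stratum-specific rates are the causally relevant ones.
Adjusting over the population distribution of starting body condition: 0.448·(0.717−0.867) + 0.552·(0.255−0.305) = -0.095.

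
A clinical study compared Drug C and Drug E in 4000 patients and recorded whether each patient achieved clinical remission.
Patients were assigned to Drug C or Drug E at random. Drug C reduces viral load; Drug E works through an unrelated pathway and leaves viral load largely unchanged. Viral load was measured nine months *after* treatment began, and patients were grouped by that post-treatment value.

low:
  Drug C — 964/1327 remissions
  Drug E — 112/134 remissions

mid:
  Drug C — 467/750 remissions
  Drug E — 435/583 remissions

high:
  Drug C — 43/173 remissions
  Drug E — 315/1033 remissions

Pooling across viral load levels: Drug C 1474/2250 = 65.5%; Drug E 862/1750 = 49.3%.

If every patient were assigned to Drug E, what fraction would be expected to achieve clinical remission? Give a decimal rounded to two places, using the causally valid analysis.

0.49

Viral load is downstream of the drug. One should not condition on a consequence of treatment, so the overall rates are the right comparison.
So P(outcome | do(Drug E)) is just the pooled rate for Drug E: 862/1750 = 0.493.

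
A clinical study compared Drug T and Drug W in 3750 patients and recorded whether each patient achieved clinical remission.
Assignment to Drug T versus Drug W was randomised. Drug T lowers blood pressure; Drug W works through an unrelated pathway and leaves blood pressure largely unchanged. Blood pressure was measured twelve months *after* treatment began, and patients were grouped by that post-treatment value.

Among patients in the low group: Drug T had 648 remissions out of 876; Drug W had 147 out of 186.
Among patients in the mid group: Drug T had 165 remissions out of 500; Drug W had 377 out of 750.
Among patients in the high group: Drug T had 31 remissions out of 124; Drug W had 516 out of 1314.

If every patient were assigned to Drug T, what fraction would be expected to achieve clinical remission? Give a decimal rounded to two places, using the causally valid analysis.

0.56

Because the drug influences blood pressure, blood pressure is a post-treatment mediator, not a confounder. Stratifying on it would bias the estimate; the causal effect is the crude pooled difference.
So P(outcome | do(Drug T)) is just the pooled rate for Drug T: 844/1500 = 0.563.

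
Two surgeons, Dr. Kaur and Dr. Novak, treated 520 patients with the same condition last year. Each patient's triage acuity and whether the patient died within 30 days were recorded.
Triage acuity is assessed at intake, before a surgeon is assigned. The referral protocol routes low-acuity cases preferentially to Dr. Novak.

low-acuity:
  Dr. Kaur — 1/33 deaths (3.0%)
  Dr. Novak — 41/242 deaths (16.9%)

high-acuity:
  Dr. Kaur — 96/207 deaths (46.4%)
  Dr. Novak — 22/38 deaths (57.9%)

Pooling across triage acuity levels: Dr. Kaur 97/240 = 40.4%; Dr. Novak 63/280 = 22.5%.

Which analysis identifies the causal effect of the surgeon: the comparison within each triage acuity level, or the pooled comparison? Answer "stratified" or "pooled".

stratified

The stratified and pooled comparisons disagree (Dr. Kaur wins within each triage acuity; Dr. Novak wins overall), so the answer turns on the causal role of triage acuity.
Triage acuity differs across surgeons for reasons unrelated to any effect of the surgeon itself, and it separately predicts the outcome — a classic confounder. We must compare within triage acuity levels.
Within each level — low-acuity: 3.0% vs 16.9%; high-acuity: 46.4% vs 57.9% — Dr. Kaur is lower every time.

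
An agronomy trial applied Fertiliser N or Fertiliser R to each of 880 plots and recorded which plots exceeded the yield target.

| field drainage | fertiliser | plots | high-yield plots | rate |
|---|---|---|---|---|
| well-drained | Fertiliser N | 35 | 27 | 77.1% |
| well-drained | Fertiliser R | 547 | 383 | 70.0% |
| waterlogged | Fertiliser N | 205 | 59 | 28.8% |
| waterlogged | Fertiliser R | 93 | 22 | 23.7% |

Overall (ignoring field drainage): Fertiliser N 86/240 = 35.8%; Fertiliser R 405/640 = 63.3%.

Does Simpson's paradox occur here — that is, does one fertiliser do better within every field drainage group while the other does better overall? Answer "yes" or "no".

yes

Within each field drainage level (well-drained 77.1% vs 70.0%; waterlogged 28.8% vs 23.7%), Fertiliser N has the higher rate every time. Pooled: 35.8% vs 63.3% — Fertiliser R has the higher rate overall. The two comparisons disagree.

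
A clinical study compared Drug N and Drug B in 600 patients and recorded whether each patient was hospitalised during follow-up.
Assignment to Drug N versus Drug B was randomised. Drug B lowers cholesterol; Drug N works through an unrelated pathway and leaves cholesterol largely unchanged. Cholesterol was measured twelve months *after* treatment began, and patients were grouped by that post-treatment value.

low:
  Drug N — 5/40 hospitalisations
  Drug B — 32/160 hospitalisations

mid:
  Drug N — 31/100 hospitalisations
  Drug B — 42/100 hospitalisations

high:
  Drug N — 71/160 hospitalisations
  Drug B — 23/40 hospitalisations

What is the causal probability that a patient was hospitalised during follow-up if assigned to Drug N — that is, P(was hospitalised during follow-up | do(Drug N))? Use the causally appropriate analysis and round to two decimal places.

0.36

Because the drug influences cholesterol, cholesterol is a post-treatment mediator, not a confounder. Stratifying on it would bias the estimate; the causal effect is the crude pooled difference.
So P(outcome | do(Drug N)) is just the pooled rate for Drug N: 107/300 = 0.357.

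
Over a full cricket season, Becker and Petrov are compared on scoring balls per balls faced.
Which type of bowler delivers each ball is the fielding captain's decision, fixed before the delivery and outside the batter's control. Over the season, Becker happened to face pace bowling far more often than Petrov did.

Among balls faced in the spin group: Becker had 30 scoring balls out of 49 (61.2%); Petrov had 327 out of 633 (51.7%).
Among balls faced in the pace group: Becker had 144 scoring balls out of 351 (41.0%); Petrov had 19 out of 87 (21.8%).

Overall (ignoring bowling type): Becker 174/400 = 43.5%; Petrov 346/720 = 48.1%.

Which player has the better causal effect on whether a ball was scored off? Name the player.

Nothing the player does changes bowling type; the imbalance is an allocation artefact. With bowling type also predicting the outcome, the pooled figure is confounded, and the within-stratum comparison is the causal one.
Within each level — spin: 61.2% vs 51.7%; pace: 41.0% vs 21.8% — Becker is higher every time.

Becker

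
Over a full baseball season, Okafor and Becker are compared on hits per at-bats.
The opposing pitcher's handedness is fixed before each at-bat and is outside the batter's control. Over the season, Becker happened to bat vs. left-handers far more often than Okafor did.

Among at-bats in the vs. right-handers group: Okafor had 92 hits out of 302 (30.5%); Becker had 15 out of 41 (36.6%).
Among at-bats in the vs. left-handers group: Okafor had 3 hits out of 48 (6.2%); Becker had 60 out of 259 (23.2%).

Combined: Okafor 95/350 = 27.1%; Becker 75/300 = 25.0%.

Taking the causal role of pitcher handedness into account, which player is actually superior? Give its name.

Within every pitcher handedness level Becker has the higher rate, yet pooled Okafor does — Simpson's reversal.
Pitcher handedness satisfies the back-door criterion: it is not a descendant of the player, and it blocks the spurious path from player to outcome. Adjusting for it (i.e., using the within-pitcher handedness rates) gives the causal effect.
Within each level — vs. right-handers: 30.5% vs 36.6%; vs. left-handers: 6.2% vs 23.2% — Becker is higher every time.

Becker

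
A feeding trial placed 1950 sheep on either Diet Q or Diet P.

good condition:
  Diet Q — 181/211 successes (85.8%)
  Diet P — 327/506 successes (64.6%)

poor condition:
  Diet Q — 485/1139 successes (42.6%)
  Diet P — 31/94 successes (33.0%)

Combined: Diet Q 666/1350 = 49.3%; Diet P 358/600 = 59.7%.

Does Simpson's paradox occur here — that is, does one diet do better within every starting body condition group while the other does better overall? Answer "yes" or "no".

Within each starting body condition level (good condition 85.8% vs 64.6%; poor condition 42.6% vs 33.0%), Diet Q has the higher rate every time. Pooled: 49.3% vs 59.7% — Diet P has the higher rate overall. The two comparisons disagree.

yes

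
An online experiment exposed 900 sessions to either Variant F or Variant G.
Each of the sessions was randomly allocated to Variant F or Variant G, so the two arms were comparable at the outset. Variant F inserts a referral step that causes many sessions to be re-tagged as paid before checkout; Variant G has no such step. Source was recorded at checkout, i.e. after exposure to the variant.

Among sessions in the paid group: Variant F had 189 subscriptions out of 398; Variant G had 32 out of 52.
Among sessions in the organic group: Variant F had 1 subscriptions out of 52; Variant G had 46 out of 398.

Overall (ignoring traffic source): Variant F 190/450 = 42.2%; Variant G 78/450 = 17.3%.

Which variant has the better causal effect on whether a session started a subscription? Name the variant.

Variant F

Traffic source lies on the pathway variant → traffic source → outcome, so adjusting for it blocks the indirect effect. For the total causal effect of variant, use the unadjusted pooled rates.
Pooled: Variant F 42.2% vs Variant G 17.3%; Variant F is higher overall.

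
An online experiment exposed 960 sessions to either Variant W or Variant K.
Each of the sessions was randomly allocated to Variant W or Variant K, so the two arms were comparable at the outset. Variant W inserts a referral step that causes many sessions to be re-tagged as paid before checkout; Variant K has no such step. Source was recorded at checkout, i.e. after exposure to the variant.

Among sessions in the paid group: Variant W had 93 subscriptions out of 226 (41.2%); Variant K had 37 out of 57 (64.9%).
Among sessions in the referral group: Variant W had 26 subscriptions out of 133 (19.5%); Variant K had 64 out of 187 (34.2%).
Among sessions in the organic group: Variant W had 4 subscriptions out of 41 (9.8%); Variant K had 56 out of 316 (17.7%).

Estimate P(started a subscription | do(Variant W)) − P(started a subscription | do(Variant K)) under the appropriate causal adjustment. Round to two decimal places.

+0.03

Traffic source here is a post-treatment variable shaped by the variant; conditioning on it would introduce bias rather than remove it. The overall comparison is the causal one.
The causal difference is the pooled difference: 0.307 − 0.280 = +0.027.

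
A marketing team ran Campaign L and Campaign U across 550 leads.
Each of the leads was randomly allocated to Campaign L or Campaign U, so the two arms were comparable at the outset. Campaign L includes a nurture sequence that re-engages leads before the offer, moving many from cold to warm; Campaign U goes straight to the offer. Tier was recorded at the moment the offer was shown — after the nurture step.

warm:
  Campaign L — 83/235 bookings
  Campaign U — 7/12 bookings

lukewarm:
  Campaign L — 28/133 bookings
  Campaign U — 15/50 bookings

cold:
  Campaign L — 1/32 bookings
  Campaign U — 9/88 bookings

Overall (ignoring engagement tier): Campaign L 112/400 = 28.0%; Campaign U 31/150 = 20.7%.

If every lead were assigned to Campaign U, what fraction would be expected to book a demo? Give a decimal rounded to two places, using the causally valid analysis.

Campaign U is higher inside every engagement tier stratum but Campaign L is higher in aggregate. Whether to stratify depends on how engagement tier relates to the campaign.
Stratifying would compare campaigns among leads the campaigns themselves sorted into engagement tier groups — a form of selection on an intermediate. The unconditioned pooled rates give the total causal effect.
So P(outcome | do(Campaign U)) is just the pooled rate for Campaign U: 31/150 = 0.207.

0.21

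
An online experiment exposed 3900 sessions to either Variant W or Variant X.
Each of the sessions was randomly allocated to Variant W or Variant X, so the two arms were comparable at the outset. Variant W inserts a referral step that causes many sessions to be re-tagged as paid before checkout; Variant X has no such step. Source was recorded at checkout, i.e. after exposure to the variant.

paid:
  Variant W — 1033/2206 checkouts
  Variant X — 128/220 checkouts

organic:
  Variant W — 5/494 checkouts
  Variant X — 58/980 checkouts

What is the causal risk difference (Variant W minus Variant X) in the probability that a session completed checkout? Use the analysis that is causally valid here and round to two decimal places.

+0.23

Variant X is higher inside every traffic source stratum but Variant W is higher in aggregate. Whether to stratify depends on how traffic source relates to the variant.
Because the variant influences traffic source, traffic source is a post-treatment mediator, not a confounder. Stratifying on it would bias the estimate; the causal effect is the crude pooled difference.
The causal difference is the pooled difference: 0.384 − 0.155 = +0.229.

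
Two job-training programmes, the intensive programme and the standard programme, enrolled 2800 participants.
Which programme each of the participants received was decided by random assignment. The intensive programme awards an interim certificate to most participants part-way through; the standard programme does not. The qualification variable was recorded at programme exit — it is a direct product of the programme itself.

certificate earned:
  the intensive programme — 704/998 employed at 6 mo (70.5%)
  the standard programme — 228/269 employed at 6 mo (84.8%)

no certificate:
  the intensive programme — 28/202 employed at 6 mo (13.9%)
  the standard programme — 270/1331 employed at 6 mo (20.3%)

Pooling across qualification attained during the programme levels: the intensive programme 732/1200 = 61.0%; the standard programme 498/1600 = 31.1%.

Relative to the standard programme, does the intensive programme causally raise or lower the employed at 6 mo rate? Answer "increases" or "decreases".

increases

the standard programme is higher inside every qualification attained during the programme stratum but the intensive programme is higher in aggregate. Whether to stratify depends on how qualification attained during the programme relates to the programme.
Qualification attained during the programme is downstream of the programme. One should not condition on a consequence of treatment, so the overall rates are the right comparison.
Pooled: the intensive programme 61.0% vs the standard programme 31.1%; the intensive programme is higher overall.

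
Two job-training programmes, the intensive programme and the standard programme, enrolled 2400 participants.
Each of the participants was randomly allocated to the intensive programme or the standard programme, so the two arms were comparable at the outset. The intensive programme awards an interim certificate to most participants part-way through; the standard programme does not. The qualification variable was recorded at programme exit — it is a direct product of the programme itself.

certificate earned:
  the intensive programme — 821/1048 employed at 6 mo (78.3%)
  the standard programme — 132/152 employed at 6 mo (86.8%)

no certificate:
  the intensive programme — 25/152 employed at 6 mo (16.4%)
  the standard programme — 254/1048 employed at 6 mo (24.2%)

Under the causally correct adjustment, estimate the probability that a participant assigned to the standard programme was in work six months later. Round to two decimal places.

0.32

Within every qualification attained during the programme level the standard programme has the higher rate, yet pooled the intensive programme does — Simpson's reversal.
Qualification attained during the programme here is a post-treatment variable shaped by the programme; conditioning on it would introduce bias rather than remove it. The overall comparison is the causal one.
So P(outcome | do(the standard programme)) is just the pooled rate for the standard programme: 386/1200 = 0.322.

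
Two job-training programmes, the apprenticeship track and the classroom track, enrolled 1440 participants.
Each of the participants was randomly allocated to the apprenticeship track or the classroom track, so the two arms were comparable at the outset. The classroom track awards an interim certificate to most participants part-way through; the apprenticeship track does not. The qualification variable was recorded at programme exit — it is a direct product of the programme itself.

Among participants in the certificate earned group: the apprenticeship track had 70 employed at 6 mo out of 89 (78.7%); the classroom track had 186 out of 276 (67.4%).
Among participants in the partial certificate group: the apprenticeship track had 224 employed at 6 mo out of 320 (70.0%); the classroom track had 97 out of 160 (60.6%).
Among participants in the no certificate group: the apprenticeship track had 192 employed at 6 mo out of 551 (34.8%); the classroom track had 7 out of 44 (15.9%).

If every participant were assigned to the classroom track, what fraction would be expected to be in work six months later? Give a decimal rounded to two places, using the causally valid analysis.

The qualification attained during the programme-specific comparison favours the apprenticeship track throughout, but the pooled figures favour the classroom track. The question is whether to condition on qualification attained during the programme.
Qualification attained during the programme is recorded after the programme and is itself shifted by it — it sits on the causal path from programme to outcome. Conditioning on a mediator would strip out part of the effect we want; the pooled comparison gives the total causal effect.
So P(outcome | do(the classroom track)) is just the pooled rate for the classroom track: 290/480 = 0.604.

0.60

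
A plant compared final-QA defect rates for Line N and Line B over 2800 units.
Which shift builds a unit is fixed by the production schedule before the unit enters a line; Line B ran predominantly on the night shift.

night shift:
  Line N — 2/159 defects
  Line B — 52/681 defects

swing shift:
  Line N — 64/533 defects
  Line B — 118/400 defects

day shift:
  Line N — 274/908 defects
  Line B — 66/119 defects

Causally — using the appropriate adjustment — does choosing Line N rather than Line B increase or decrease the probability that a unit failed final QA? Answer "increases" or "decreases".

decreases

Here shift is a common cause — it drives both which line a case falls under and the outcome. The crude comparison mixes populations; the stratum-specific rates are the causally relevant ones.
Within each level — night shift: 1.3% vs 7.6%; swing shift: 12.0% vs 29.5%; day shift: 30.2% vs 55.5% — Line N is lower every time.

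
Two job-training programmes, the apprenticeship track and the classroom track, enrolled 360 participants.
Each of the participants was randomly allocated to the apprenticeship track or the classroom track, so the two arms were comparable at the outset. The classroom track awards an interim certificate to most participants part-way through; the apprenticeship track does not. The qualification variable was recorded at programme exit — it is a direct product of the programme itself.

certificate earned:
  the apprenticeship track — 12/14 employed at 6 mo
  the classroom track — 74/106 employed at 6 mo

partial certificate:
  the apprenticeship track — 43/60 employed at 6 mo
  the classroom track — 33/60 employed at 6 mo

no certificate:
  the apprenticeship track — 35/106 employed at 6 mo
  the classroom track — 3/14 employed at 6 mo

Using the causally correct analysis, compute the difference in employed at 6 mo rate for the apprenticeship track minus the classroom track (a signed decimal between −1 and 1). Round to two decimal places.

Stratifying would compare programmes among participants the programmes themselves sorted into qualification attained during the programme groups — a form of selection on an intermediate. The unconditioned pooled rates give the total causal effect.
The causal difference is the pooled difference: 0.500 − 0.611 = -0.111.

-0.11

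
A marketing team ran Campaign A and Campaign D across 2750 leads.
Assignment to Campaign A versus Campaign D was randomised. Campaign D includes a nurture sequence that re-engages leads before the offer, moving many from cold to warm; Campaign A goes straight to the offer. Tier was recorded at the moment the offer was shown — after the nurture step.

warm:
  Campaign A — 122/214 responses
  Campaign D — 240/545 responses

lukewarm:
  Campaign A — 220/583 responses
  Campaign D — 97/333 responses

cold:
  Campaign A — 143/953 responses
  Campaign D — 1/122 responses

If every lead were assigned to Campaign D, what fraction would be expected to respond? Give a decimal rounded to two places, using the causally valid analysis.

The distribution of engagement tier is itself part of what the campaign does — it is an intermediate outcome. Holding it fixed would remove that part of the effect; the total effect is the pooled difference.
So P(outcome | do(Campaign D)) is just the pooled rate for Campaign D: 338/1000 = 0.338.

0.34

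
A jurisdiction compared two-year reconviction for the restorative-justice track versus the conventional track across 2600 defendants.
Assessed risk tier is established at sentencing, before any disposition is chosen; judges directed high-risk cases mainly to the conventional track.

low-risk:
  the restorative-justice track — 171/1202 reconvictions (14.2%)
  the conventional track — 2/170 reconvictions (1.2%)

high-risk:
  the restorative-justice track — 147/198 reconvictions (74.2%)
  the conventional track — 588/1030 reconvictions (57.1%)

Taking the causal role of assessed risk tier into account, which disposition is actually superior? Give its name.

The assessed risk tier-specific comparison favours the conventional track throughout, but the pooled figures favour the restorative-justice track. The question is whether to condition on assessed risk tier.
The imbalance in assessed risk tier arose from how defendants were allocated, not from anything the disposition did; and assessed risk tier independently affects the outcome. The pooled gap is confounded — condition on assessed risk tier.
Within each level — low-risk: 14.2% vs 1.2%; high-risk: 74.2% vs 57.1% — the conventional track is lower every time.

the conventional track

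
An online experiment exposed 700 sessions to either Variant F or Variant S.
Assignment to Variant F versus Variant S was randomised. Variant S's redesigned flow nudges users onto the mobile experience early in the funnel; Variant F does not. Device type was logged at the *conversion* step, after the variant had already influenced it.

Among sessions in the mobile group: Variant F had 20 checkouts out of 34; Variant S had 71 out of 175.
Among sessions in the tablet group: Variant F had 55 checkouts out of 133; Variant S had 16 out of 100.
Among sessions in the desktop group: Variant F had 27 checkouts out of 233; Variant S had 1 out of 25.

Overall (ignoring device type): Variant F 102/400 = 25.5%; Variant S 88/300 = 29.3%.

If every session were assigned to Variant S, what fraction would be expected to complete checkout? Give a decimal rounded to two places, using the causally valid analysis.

0.29

Variant F is higher inside every device type stratum but Variant S is higher in aggregate. Whether to stratify depends on how device type relates to the variant.
Device type lies on the pathway variant → device type → outcome, so adjusting for it blocks the indirect effect. For the total causal effect of variant, use the unadjusted pooled rates.
So P(outcome | do(Variant S)) is just the pooled rate for Variant S: 88/300 = 0.293.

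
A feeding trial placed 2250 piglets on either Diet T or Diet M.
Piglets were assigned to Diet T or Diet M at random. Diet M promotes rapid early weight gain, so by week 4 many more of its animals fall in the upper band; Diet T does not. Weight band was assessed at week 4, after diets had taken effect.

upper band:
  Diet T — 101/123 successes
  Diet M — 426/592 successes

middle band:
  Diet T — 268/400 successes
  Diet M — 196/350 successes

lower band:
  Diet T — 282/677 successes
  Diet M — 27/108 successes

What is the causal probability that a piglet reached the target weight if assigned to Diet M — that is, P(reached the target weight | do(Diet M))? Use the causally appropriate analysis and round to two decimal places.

0.62

Week-4 weight band lies on the pathway diet → week-4 weight band → outcome, so adjusting for it blocks the indirect effect. For the total causal effect of diet, use the unadjusted pooled rates.
So P(outcome | do(Diet M)) is just the pooled rate for Diet M: 649/1050 = 0.618.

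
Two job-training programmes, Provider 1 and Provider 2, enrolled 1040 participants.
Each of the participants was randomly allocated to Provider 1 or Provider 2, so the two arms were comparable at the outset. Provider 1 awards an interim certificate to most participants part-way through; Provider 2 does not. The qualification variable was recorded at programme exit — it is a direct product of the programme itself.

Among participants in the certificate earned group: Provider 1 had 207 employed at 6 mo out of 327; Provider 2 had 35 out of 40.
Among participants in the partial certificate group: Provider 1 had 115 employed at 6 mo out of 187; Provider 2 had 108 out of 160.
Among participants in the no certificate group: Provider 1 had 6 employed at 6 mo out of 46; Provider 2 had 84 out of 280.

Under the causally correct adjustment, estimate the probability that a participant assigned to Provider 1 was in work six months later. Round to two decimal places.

Qualification attained during the programme is recorded after the programme and is itself shifted by it — it sits on the causal path from programme to outcome. Conditioning on a mediator would strip out part of the effect we want; the pooled comparison gives the total causal effect.
So P(outcome | do(Provider 1)) is just the pooled rate for Provider 1: 328/560 = 0.586.

0.59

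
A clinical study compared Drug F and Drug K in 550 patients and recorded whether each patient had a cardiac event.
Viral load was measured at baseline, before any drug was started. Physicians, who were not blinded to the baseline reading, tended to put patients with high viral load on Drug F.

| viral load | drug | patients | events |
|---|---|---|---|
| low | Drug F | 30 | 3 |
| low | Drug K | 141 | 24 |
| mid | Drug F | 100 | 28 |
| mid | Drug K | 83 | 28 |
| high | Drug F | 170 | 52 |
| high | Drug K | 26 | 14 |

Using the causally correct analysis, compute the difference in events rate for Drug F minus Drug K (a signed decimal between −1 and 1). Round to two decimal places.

-0.12

The stratified and pooled comparisons disagree (Drug F wins within each viral load; Drug K wins overall), so the answer turns on the causal role of viral load.
Viral load satisfies the back-door criterion: it is not a descendant of the drug, and it blocks the spurious path from drug to outcome. Adjusting for it (i.e., using the within-viral load rates) gives the causal effect.
Adjusting over the population distribution of viral load: 0.311·(0.100−0.170) + 0.333·(0.280−0.337) + 0.356·(0.306−0.538) = -0.124.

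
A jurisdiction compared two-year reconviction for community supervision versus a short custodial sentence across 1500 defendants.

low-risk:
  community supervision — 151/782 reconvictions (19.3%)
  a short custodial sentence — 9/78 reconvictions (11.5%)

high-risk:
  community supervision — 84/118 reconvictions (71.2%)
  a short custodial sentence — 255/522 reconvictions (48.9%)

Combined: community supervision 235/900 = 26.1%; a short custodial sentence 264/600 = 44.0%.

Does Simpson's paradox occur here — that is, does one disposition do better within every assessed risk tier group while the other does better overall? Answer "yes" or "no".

Within each assessed risk tier level (low-risk 19.3% vs 11.5%; high-risk 71.2% vs 48.9%), a short custodial sentence has the lower rate every time. Pooled: 26.1% vs 44.0% — community supervision has the lower rate overall. The two comparisons disagree.

yes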